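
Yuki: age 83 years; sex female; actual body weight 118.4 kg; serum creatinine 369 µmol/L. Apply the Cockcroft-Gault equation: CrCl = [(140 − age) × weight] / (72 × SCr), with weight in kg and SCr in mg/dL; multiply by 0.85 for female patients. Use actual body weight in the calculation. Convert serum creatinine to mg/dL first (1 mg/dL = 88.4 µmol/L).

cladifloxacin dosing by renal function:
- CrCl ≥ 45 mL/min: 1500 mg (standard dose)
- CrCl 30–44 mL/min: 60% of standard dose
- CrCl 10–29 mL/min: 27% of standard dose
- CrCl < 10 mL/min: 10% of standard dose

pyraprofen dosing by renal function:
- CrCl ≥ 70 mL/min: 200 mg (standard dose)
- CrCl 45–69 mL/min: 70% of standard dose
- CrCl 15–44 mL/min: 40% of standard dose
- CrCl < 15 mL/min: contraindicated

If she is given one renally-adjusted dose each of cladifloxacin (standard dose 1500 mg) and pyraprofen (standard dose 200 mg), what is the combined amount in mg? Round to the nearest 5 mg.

485 mg

SCr = 369 / 88.4 = 4.174 mg/dL
CrCl = (140 − 83) × 118.4 / (72 × 4.174) × 0.85 = 6748.8 / 300.53 × 0.85 ≈ 19.1 mL/min
CrCl ≈ 19 mL/min.
cladifloxacin: 10–29 mL/min → 27% of 1500 mg = 405 mg.
pyraprofen: 15–44 mL/min → 40% of 200 mg = 80 mg.
Total = 405 + 80 = 485 mg.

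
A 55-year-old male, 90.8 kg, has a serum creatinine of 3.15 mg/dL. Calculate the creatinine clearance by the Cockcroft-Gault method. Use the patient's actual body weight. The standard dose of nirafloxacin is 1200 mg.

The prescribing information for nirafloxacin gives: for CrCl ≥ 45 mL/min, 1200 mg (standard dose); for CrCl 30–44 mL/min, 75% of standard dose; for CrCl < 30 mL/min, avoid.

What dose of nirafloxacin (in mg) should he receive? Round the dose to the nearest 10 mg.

CrCl = (140 − 55) × 90.8 / (72 × 3.15) = 7718.0 / 226.80 ≈ 34.0 mL/min
CrCl ≈ 34 mL/min → bracket 30–44 mL/min.
75% of 1200 mg = 900 mg

900 mg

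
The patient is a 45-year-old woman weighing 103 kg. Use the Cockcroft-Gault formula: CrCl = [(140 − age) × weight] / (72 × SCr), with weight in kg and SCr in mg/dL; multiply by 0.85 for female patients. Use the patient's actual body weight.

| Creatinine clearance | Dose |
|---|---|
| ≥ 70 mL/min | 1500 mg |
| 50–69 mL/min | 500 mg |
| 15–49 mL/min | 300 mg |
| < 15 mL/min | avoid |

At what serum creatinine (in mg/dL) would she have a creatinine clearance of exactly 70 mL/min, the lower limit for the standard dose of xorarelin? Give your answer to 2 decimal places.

Standard dose requires CrCl ≥ 70 mL/min.
Set (140 − 45) × 103 × 0.85 / (72 × SCr) = 70
SCr = (140 − 45) × 103 × 0.85 / (72 × 70) = 1.650 mg/dL

1.65 mg/dL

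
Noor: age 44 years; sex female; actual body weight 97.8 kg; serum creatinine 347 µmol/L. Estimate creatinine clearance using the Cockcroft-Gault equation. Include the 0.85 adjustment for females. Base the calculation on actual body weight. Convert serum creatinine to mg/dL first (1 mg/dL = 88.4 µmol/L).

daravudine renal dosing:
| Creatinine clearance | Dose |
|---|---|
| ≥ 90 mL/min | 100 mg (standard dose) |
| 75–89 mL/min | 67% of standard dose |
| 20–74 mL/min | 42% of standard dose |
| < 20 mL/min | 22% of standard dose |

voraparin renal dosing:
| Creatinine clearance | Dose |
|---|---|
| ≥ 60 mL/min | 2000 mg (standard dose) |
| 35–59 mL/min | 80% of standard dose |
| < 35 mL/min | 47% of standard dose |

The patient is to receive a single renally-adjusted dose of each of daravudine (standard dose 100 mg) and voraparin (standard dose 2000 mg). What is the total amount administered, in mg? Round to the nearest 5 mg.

980 mg

SCr = 347 / 88.4 = 3.925 mg/dL
CrCl = (140 − 44) × 97.8 / (72 × 3.925) × 0.85 = 9388.8 / 282.60 × 0.85 ≈ 28.2 mL/min
CrCl ≈ 28 mL/min.
daravudine: 20–74 mL/min → 42% of 100 mg = 42 mg.
voraparin: < 35 mL/min → 47% of 2000 mg = 940 mg.
Total = 42 + 940 = 982 mg.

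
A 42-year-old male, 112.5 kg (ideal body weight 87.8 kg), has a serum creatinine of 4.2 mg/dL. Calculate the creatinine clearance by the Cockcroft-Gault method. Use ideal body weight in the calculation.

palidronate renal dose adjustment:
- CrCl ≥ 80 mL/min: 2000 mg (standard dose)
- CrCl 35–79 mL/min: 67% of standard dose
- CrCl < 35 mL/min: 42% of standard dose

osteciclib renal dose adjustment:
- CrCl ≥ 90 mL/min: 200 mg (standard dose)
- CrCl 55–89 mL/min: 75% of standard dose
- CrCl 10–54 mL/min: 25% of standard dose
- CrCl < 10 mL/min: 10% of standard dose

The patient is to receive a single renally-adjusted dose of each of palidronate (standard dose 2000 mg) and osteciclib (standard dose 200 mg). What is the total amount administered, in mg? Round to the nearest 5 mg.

890 mg

CrCl = (140 − 42) × 87.8 / (72 × 4.2) = 8604.4 / 302.40 ≈ 28.5 mL/min
CrCl ≈ 28 mL/min.
palidronate: < 35 mL/min → 42% of 2000 mg = 840 mg.
osteciclib: 10–54 mL/min → 25% of 200 mg = 50 mg.
Total = 840 + 50 = 890 mg.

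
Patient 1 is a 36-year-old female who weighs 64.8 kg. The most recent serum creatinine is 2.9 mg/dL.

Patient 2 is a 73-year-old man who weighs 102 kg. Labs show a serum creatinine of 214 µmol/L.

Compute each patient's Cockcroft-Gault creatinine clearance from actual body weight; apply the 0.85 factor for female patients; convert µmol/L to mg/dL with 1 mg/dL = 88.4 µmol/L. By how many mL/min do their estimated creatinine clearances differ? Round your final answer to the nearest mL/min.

12 mL/min

Patient 1: CrCl = (140 − 36) × 64.8 / (72 × 2.9) × 0.85 = 6739.2 / 208.80 × 0.85 ≈ 27.4 mL/min
Patient 2: SCr = 214 / 88.4 = 2.421 mg/dL
Patient 2: CrCl = (140 − 73) × 102 / (72 × 2.421) = 6834.0 / 174.31 ≈ 39.2 mL/min
|27.4 − 39.2| = 11.8 mL/min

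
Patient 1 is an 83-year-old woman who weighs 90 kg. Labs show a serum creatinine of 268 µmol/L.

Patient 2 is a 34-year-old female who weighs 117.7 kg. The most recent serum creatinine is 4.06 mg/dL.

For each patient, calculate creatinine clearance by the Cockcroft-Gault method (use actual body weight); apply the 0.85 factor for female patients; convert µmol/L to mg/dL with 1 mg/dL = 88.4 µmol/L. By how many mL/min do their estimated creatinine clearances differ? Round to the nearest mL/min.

Patient 1: SCr = 268 / 88.4 = 3.032 mg/dL
Patient 1: CrCl = (140 − 83) × 90 / (72 × 3.032) × 0.85 = 5130.0 / 218.30 × 0.85 ≈ 20.0 mL/min
Patient 2: CrCl = (140 − 34) × 117.7 / (72 × 4.06) × 0.85 = 12476.2 / 292.32 × 0.85 ≈ 36.3 mL/min
|20.0 − 36.3| = 16.3 mL/min

16 mL/min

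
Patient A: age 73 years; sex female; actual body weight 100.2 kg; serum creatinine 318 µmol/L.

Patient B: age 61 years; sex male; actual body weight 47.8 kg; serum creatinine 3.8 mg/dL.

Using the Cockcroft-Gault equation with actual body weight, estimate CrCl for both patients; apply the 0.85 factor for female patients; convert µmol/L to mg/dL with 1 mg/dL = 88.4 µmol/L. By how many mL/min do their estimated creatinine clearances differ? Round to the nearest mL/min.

Patient A: SCr = 318 / 88.4 = 3.597 mg/dL
Patient A: CrCl = (140 − 73) × 100.2 / (72 × 3.597) × 0.85 = 6713.4 / 258.98 × 0.85 ≈ 22.0 mL/min
Patient B: CrCl = (140 − 61) × 47.8 / (72 × 3.8) = 3776.2 / 273.60 ≈ 13.8 mL/min
|22.0 − 13.8| = 8.2 mL/min

8 mL/min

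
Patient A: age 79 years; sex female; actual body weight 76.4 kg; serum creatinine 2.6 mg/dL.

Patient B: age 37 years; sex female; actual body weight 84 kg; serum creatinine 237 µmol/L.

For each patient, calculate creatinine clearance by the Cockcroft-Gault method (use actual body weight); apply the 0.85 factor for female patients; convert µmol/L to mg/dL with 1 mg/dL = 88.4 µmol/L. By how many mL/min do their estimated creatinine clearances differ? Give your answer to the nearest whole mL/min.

Patient A: CrCl = (140 − 79) × 76.4 / (72 × 2.6) × 0.85 = 4660.4 / 187.20 × 0.85 ≈ 21.2 mL/min
Patient B: SCr = 237 / 88.4 = 2.681 mg/dL
Patient B: CrCl = (140 − 37) × 84 / (72 × 2.681) × 0.85 = 8652.0 / 193.03 × 0.85 ≈ 38.1 mL/min
|21.2 − 38.1| = 16.9 mL/min

17 mL/min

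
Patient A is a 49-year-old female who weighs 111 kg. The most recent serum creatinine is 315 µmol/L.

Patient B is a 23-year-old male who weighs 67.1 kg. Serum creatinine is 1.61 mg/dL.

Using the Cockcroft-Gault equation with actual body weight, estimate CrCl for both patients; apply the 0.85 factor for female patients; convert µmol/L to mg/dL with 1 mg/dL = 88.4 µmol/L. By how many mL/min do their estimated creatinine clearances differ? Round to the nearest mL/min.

Patient A: SCr = 315 / 88.4 = 3.563 mg/dL
Patient A: CrCl = (140 − 49) × 111 / (72 × 3.563) × 0.85 = 10101.0 / 256.54 × 0.85 ≈ 33.5 mL/min
Patient B: CrCl = (140 − 23) × 67.1 / (72 × 1.61) = 7850.7 / 115.92 ≈ 67.7 mL/min
|33.5 − 67.7| = 34.2 mL/min

34 mL/min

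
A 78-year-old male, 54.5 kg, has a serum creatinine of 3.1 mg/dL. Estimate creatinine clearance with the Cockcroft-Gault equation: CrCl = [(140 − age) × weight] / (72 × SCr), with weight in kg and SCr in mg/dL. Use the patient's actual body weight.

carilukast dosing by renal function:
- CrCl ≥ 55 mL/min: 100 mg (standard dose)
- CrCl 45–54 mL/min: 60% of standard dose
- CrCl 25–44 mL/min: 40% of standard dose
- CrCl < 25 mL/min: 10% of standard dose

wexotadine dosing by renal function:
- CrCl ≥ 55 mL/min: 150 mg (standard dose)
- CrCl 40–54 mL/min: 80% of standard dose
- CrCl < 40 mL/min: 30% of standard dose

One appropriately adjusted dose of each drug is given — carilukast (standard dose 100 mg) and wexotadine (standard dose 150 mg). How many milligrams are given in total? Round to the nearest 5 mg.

55 mg

CrCl = (140 − 78) × 54.5 / (72 × 3.1) = 3379.0 / 223.20 ≈ 15.1 mL/min
CrCl ≈ 15 mL/min.
carilukast: < 25 mL/min → 10% of 100 mg = 10 mg.
wexotadine: < 40 mL/min → 30% of 150 mg = 45 mg.
Total = 10 + 45 = 55 mg.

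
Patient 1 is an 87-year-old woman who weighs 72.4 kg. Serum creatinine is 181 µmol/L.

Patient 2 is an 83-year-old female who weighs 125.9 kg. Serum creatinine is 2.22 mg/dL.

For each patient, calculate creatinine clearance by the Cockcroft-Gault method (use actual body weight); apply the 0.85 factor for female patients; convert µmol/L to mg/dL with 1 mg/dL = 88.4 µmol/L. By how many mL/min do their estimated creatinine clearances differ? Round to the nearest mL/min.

16 mL/min

Patient 1: SCr = 181 / 88.4 = 2.048 mg/dL
Patient 1: CrCl = (140 − 87) × 72.4 / (72 × 2.048) × 0.85 = 3837.2 / 147.46 × 0.85 ≈ 22.1 mL/min
Patient 2: CrCl = (140 − 83) × 125.9 / (72 × 2.22) × 0.85 = 7176.3 / 159.84 × 0.85 ≈ 38.2 mL/min
|22.1 − 38.2| = 16.1 mL/min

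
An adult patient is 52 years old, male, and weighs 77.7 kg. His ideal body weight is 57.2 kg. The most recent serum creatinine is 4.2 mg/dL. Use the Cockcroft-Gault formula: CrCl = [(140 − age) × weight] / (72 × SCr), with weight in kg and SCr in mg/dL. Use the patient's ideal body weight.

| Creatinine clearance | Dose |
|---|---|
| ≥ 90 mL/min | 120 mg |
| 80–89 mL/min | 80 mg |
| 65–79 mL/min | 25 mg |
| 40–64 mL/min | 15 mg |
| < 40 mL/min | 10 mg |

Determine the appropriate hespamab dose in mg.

10 mg

CrCl = (140 − 52) × 57.2 / (72 × 4.2) = 5033.6 / 302.40 ≈ 16.6 mL/min
CrCl ≈ 17 mL/min → bracket < 40 mL/min.
Dose for this bracket: 10 mg.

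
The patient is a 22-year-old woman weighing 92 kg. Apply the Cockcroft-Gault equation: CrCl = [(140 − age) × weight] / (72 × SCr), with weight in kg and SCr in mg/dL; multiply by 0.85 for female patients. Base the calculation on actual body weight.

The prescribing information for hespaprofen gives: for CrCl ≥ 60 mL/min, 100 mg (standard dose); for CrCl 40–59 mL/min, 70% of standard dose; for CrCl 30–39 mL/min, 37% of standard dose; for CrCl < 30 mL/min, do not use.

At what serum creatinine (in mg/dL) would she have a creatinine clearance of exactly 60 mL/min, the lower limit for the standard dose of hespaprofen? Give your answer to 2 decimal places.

2.14 mg/dL

Standard dose requires CrCl ≥ 60 mL/min.
Set (140 − 22) × 92 × 0.85 / (72 × SCr) = 60
SCr = (140 − 22) × 92 × 0.85 / (72 × 60) = 2.136 mg/dL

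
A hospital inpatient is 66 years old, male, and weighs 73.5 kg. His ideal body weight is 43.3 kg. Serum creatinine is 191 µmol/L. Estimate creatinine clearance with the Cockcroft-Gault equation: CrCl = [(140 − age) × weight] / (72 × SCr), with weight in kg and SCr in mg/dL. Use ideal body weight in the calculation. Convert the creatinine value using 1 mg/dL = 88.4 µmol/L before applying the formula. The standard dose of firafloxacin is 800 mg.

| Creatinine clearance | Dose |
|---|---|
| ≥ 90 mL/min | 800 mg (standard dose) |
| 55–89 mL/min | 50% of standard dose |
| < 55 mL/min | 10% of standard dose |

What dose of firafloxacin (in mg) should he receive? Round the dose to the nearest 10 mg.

80 mg

SCr = 191 / 88.4 = 2.161 mg/dL
CrCl = (140 − 66) × 43.3 / (72 × 2.161) = 3204.2 / 155.59 ≈ 20.6 mL/min
CrCl ≈ 21 mL/min → bracket < 55 mL/min.
10% of 800 mg = 80 mg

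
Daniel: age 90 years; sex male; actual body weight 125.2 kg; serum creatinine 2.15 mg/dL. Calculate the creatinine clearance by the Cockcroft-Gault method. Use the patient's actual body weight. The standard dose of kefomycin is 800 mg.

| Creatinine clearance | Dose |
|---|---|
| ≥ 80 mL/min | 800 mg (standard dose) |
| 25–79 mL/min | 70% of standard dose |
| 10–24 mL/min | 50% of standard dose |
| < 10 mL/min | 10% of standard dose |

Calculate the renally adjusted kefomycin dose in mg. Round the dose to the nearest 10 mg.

CrCl = (140 − 90) × 125.2 / (72 × 2.15) = 6260.0 / 154.80 ≈ 40.4 mL/min
CrCl ≈ 40 mL/min → bracket 25–79 mL/min.
70% of 800 mg = 560 mg

560 mg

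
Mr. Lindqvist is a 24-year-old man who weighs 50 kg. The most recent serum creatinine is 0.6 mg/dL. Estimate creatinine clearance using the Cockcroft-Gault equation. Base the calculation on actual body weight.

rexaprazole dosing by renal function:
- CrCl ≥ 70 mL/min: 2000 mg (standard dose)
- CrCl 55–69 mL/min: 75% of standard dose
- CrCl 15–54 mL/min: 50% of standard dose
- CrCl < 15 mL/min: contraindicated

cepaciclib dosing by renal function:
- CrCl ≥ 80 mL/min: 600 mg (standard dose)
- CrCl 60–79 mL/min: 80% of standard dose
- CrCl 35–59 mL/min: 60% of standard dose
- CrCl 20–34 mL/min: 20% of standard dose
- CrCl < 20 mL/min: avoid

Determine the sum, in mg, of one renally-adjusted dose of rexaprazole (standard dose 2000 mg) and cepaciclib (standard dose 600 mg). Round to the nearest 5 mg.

CrCl = (140 − 24) × 50 / (72 × 0.6) = 5800.0 / 43.20 ≈ 134.3 mL/min
CrCl ≈ 134 mL/min.
rexaprazole: ≥ 70 mL/min → 100% of 2000 mg = 2000 mg.
cepaciclib: ≥ 80 mL/min → 100% of 600 mg = 600 mg.
Total = 2000 + 600 = 2600 mg.

2600 mg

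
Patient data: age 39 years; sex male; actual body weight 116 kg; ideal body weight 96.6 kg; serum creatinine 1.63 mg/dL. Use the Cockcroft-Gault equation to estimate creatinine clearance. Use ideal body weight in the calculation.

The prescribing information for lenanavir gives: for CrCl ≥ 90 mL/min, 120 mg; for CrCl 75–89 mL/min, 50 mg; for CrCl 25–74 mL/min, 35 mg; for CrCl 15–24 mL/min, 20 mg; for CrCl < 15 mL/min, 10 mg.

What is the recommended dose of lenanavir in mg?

CrCl = (140 − 39) × 96.6 / (72 × 1.63) = 9756.6 / 117.36 ≈ 83.1 mL/min
CrCl ≈ 83 mL/min → bracket 75–89 mL/min.
Dose for this bracket: 50 mg.

50 mg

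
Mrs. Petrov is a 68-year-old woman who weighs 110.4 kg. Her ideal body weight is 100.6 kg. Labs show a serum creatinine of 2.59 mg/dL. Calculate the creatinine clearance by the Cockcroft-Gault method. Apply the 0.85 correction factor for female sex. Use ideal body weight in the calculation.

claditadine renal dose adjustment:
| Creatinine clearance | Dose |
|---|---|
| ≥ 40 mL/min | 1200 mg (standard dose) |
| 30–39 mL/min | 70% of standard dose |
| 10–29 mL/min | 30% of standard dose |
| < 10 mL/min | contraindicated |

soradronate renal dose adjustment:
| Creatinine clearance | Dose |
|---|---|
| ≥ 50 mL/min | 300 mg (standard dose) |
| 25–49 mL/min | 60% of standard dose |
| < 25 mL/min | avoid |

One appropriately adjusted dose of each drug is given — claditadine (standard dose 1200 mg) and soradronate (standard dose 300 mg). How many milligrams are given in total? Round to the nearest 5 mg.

1020 mg

CrCl = (140 − 68) × 100.6 / (72 × 2.59) × 0.85 = 7243.2 / 186.48 × 0.85 ≈ 33.0 mL/min
CrCl ≈ 33 mL/min.
claditadine: 30–39 mL/min → 70% of 1200 mg = 840 mg.
soradronate: 25–49 mL/min → 60% of 300 mg = 180 mg.
Total = 840 + 180 = 1020 mg.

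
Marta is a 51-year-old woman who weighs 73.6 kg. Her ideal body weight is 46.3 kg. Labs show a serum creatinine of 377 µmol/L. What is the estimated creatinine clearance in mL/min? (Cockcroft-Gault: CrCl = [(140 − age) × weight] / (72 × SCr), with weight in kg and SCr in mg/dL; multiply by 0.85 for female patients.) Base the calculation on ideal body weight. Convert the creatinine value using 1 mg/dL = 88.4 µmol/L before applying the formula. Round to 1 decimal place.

SCr = 377 / 88.4 = 4.265 mg/dL
CrCl = (140 − 51) × 46.3 / (72 × 4.265) × 0.85 = 4120.7 / 307.08 × 0.85 ≈ 11.4 mL/min

11.4 mL/min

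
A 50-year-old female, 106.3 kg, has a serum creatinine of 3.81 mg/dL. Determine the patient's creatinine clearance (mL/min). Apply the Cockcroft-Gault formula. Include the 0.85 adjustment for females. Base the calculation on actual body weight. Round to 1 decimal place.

29.6 mL/min

CrCl = (140 − 50) × 106.3 / (72 × 3.81) × 0.85 = 9567.0 / 274.32 × 0.85 ≈ 29.6 mL/min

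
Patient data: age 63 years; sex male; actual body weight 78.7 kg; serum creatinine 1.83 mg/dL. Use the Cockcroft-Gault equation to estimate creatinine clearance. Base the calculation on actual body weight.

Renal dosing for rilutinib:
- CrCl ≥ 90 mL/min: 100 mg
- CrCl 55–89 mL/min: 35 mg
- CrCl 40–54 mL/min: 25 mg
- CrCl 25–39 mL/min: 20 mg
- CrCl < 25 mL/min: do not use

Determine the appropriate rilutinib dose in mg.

CrCl = (140 − 63) × 78.7 / (72 × 1.83) = 6059.9 / 131.76 ≈ 46.0 mL/min
CrCl ≈ 46 mL/min → bracket 40–54 mL/min.
Dose for this bracket: 25 mg.

25 mg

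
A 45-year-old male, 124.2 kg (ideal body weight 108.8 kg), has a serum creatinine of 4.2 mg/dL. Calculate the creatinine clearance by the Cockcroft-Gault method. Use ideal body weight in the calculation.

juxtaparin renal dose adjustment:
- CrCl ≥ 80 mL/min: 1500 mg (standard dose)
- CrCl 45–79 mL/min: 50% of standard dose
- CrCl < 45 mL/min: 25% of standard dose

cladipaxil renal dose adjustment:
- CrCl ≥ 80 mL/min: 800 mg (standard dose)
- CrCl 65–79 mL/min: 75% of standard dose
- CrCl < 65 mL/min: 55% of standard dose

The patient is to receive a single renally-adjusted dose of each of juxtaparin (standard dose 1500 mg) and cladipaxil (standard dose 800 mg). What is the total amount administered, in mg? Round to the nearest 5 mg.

CrCl = (140 − 45) × 108.8 / (72 × 4.2) = 10336.0 / 302.40 ≈ 34.2 mL/min
CrCl ≈ 34 mL/min.
juxtaparin: < 45 mL/min → 25% of 1500 mg = 375 mg.
cladipaxil: < 65 mL/min → 55% of 800 mg = 440 mg.
Total = 375 + 440 = 815 mg.

815 mg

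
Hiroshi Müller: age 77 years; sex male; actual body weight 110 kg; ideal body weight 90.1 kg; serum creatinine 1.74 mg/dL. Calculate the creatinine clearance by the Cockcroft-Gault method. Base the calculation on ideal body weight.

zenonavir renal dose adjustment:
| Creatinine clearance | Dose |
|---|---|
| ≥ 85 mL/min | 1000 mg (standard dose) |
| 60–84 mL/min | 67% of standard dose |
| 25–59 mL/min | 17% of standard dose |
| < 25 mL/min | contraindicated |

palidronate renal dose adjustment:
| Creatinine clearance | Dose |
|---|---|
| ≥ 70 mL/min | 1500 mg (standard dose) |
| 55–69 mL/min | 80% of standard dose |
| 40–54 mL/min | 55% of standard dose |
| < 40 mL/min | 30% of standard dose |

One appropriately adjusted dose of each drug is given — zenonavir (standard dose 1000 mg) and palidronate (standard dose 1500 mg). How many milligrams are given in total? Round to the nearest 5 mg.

CrCl = (140 − 77) × 90.1 / (72 × 1.74) = 5676.3 / 125.28 ≈ 45.3 mL/min
CrCl ≈ 45 mL/min.
zenonavir: 25–59 mL/min → 17% of 1000 mg = 170 mg.
palidronate: 40–54 mL/min → 55% of 1500 mg = 825 mg.
Total = 170 + 825 = 995 mg.

995 mg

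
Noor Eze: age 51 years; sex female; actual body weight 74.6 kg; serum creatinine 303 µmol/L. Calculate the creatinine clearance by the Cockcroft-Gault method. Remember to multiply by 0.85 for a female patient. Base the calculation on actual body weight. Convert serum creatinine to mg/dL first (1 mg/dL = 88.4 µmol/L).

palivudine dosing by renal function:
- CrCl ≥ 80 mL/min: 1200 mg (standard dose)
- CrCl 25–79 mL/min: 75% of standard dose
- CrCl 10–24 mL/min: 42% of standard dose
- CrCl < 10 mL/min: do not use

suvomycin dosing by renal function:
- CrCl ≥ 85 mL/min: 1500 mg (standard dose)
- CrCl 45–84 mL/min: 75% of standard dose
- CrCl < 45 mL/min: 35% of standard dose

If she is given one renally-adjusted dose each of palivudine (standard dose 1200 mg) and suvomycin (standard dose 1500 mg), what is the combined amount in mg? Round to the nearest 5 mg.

1030 mg

SCr = 303 / 88.4 = 3.428 mg/dL
CrCl = (140 − 51) × 74.6 / (72 × 3.428) × 0.85 = 6639.4 / 246.82 × 0.85 ≈ 22.9 mL/min
CrCl ≈ 23 mL/min.
palivudine: 10–24 mL/min → 42% of 1200 mg = 504 mg.
suvomycin: < 45 mL/min → 35% of 1500 mg = 525 mg.
Total = 504 + 525 = 1029 mg.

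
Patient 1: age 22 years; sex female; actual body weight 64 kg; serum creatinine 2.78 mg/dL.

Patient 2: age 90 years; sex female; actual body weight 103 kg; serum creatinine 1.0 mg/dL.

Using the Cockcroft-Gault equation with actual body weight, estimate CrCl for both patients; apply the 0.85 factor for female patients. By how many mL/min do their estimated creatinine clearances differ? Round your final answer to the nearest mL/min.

29 mL/min

Patient 1: CrCl = (140 − 22) × 64 / (72 × 2.78) × 0.85 = 7552.0 / 200.16 × 0.85 ≈ 32.1 mL/min
Patient 2: CrCl = (140 − 90) × 103 / (72 × 1) × 0.85 = 5150.0 / 72.00 × 0.85 ≈ 60.8 mL/min
|32.1 − 60.8| = 28.7 mL/min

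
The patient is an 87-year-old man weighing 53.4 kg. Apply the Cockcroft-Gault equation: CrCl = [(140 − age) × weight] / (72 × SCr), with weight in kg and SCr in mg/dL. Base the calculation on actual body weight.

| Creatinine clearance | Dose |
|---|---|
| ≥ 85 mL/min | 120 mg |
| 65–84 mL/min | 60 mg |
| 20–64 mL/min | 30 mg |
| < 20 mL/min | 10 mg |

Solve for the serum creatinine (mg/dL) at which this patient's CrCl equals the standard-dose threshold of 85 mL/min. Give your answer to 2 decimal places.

Standard dose requires CrCl ≥ 85 mL/min.
Set (140 − 87) × 53.4 / (72 × SCr) = 85
SCr = (140 − 87) × 53.4 / (72 × 85) = 0.462 mg/dL

0.46 mg/dL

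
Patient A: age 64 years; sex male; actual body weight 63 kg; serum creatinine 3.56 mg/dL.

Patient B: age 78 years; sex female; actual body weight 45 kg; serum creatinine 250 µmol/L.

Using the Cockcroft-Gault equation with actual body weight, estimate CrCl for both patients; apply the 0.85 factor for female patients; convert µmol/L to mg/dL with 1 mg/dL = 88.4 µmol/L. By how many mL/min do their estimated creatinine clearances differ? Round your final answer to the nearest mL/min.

Patient A: CrCl = (140 − 64) × 63 / (72 × 3.56) = 4788.0 / 256.32 ≈ 18.7 mL/min
Patient B: SCr = 250 / 88.4 = 2.828 mg/dL
Patient B: CrCl = (140 − 78) × 45 / (72 × 2.828) × 0.85 = 2790.0 / 203.62 × 0.85 ≈ 11.6 mL/min
|18.7 − 11.6| = 7.1 mL/min

7 mL/min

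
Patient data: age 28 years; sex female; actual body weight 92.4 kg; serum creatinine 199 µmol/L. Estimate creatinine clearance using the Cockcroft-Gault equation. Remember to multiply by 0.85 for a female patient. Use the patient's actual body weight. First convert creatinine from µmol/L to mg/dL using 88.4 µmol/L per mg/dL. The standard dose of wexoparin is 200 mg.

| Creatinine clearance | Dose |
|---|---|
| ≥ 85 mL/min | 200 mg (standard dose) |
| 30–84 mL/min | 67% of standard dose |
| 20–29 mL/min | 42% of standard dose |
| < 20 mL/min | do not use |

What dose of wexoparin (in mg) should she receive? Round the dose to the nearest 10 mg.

130 mg

SCr = 199 / 88.4 = 2.251 mg/dL
CrCl = (140 − 28) × 92.4 / (72 × 2.251) × 0.85 = 10348.8 / 162.07 × 0.85 ≈ 54.3 mL/min
CrCl ≈ 54 mL/min → bracket 30–84 mL/min.
67% of 200 mg = 134 mg → 130 mg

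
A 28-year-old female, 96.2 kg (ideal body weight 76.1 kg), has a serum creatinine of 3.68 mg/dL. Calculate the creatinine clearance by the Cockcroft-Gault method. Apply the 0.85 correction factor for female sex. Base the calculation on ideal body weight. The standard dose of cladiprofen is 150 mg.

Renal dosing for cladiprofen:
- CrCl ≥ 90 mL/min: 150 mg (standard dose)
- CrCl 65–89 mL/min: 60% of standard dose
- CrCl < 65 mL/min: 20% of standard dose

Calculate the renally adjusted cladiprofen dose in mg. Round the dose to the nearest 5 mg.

30 mg

CrCl = (140 − 28) × 76.1 / (72 × 3.68) × 0.85 = 8523.2 / 264.96 × 0.85 ≈ 27.3 mL/min
CrCl ≈ 27 mL/min → bracket < 65 mL/min.
20% of 150 mg = 30 mg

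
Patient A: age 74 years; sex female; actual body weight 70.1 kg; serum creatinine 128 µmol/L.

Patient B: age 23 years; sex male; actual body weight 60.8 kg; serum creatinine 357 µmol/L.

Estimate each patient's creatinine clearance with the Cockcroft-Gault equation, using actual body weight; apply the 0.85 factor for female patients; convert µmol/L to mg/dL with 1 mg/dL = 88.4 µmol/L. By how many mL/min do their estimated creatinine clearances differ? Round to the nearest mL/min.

13 mL/min

Patient A: SCr = 128 / 88.4 = 1.448 mg/dL
Patient A: CrCl = (140 − 74) × 70.1 / (72 × 1.448) × 0.85 = 4626.6 / 104.26 × 0.85 ≈ 37.7 mL/min
Patient B: SCr = 357 / 88.4 = 4.038 mg/dL
Patient B: CrCl = (140 − 23) × 60.8 / (72 × 4.038) = 7113.6 / 290.74 ≈ 24.5 mL/min
|37.7 − 24.5| = 13.2 mL/min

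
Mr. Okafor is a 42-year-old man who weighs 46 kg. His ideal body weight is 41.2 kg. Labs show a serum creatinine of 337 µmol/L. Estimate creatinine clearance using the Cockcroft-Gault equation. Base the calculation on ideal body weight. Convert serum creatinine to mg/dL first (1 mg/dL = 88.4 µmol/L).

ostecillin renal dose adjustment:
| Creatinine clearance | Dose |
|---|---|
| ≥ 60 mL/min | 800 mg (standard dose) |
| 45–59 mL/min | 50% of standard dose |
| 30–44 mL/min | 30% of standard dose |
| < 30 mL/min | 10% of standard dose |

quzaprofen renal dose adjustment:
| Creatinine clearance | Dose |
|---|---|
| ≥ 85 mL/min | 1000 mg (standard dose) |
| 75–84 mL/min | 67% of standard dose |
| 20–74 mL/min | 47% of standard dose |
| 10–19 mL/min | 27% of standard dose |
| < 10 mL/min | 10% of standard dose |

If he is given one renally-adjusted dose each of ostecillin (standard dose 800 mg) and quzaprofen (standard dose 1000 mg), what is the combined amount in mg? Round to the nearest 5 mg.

350 mg

SCr = 337 / 88.4 = 3.812 mg/dL
CrCl = (140 − 42) × 41.2 / (72 × 3.812) = 4037.6 / 274.46 ≈ 14.7 mL/min
CrCl ≈ 15 mL/min.
ostecillin: < 30 mL/min → 10% of 800 mg = 80 mg.
quzaprofen: 10–19 mL/min → 27% of 1000 mg = 270 mg.
Total = 80 + 270 = 350 mg.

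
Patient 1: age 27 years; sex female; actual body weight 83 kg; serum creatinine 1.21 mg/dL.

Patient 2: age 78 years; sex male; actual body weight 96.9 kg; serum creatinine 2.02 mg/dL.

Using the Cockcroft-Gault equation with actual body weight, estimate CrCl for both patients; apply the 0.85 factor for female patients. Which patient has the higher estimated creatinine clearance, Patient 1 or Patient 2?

Patient 1: CrCl = (140 − 27) × 83 / (72 × 1.21) × 0.85 = 9379.0 / 87.12 × 0.85 ≈ 91.5 mL/min
Patient 2: CrCl = (140 − 78) × 96.9 / (72 × 2.02) = 6007.8 / 145.44 ≈ 41.3 mL/min
91.5 vs 41.3 mL/min → Patient 1 is higher.

Patient 1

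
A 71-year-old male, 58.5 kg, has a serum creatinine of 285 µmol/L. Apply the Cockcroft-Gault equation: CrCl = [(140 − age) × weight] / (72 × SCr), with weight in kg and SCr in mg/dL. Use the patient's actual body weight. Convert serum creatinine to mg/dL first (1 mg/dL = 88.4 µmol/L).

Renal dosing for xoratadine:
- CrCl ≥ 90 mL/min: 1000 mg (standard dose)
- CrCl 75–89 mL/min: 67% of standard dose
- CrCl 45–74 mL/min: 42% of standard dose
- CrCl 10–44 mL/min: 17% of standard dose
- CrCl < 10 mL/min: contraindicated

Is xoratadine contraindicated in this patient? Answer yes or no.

no

SCr = 285 / 88.4 = 3.224 mg/dL
CrCl = (140 − 71) × 58.5 / (72 × 3.224) = 4036.5 / 232.13 ≈ 17.4 mL/min
CrCl ≈ 17 mL/min, which is ≥ 10 mL/min.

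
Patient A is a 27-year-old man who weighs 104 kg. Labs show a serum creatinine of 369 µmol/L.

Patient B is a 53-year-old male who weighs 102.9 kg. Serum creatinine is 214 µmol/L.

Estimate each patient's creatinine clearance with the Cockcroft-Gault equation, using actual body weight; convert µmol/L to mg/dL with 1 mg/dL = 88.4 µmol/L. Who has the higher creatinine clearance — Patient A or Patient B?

Patient B

Patient A: SCr = 369 / 88.4 = 4.174 mg/dL
Patient A: CrCl = (140 − 27) × 104 / (72 × 4.174) = 11752.0 / 300.53 ≈ 39.1 mL/min
Patient B: SCr = 214 / 88.4 = 2.421 mg/dL
Patient B: CrCl = (140 − 53) × 102.9 / (72 × 2.421) = 8952.3 / 174.31 ≈ 51.4 mL/min
39.1 vs 51.4 mL/min → Patient B is higher.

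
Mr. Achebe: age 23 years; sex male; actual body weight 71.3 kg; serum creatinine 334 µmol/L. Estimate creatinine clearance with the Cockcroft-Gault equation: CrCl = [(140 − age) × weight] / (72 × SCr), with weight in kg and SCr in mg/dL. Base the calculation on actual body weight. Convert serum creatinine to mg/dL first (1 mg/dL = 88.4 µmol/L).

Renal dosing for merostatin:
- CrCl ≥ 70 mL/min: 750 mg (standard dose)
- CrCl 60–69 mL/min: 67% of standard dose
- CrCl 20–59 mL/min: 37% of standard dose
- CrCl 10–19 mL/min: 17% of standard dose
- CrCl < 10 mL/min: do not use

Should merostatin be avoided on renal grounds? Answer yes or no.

no

SCr = 334 / 88.4 = 3.778 mg/dL
CrCl = (140 − 23) × 71.3 / (72 × 3.778) = 8342.1 / 272.02 ≈ 30.7 mL/min
CrCl ≈ 31 mL/min, which is ≥ 10 mL/min.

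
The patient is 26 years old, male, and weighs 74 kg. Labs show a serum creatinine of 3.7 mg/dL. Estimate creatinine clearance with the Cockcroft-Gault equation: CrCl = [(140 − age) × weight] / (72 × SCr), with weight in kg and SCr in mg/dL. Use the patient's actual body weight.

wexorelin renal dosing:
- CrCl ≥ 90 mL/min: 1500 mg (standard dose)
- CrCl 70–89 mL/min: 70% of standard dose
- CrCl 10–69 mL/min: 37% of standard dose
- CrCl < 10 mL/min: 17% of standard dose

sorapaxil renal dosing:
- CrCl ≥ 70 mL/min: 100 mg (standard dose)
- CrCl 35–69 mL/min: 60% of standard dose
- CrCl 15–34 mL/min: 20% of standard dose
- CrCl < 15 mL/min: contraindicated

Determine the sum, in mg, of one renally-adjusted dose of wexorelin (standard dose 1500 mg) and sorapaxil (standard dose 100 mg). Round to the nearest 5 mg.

CrCl = (140 − 26) × 74 / (72 × 3.7) = 8436.0 / 266.40 ≈ 31.7 mL/min
CrCl ≈ 32 mL/min.
wexorelin: 10–69 mL/min → 37% of 1500 mg = 555 mg.
sorapaxil: 15–34 mL/min → 20% of 100 mg = 20 mg.
Total = 555 + 20 = 575 mg.

575 mg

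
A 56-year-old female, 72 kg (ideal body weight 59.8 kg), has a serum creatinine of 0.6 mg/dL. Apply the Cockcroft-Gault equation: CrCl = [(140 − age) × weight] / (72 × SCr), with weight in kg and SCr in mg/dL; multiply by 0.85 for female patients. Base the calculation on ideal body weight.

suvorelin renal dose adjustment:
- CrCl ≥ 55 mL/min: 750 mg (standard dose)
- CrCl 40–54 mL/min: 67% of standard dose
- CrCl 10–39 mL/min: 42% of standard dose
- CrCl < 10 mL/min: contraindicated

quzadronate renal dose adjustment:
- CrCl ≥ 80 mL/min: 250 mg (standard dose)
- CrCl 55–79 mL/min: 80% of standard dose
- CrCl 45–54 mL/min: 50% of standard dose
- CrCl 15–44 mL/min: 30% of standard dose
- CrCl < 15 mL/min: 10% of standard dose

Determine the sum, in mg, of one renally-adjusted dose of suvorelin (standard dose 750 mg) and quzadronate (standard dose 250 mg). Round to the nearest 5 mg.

CrCl = (140 − 56) × 59.8 / (72 × 0.6) × 0.85 = 5023.2 / 43.20 × 0.85 ≈ 98.8 mL/min
CrCl ≈ 99 mL/min.
suvorelin: ≥ 55 mL/min → 100% of 750 mg = 750 mg.
quzadronate: ≥ 80 mL/min → 100% of 250 mg = 250 mg.
Total = 750 + 250 = 1000 mg.

1000 mg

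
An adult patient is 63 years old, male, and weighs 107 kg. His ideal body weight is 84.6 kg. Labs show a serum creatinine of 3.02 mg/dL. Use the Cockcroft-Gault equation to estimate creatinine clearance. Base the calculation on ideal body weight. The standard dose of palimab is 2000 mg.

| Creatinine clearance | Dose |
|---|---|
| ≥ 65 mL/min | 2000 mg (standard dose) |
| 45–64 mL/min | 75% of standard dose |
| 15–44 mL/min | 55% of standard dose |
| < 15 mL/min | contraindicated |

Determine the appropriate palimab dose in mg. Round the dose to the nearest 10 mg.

CrCl = (140 − 63) × 84.6 / (72 × 3.02) = 6514.2 / 217.44 ≈ 30.0 mL/min
CrCl ≈ 30 mL/min → bracket 15–44 mL/min.
55% of 2000 mg = 1100 mg

1100 mg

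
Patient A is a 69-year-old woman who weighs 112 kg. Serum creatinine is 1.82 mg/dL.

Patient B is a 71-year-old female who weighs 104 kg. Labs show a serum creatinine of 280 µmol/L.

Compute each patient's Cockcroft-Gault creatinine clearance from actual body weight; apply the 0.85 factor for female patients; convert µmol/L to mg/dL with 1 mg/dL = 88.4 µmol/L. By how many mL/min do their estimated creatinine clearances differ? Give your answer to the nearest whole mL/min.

Patient A: CrCl = (140 − 69) × 112 / (72 × 1.82) × 0.85 = 7952.0 / 131.04 × 0.85 ≈ 51.6 mL/min
Patient B: SCr = 280 / 88.4 = 3.167 mg/dL
Patient B: CrCl = (140 − 71) × 104 / (72 × 3.167) × 0.85 = 7176.0 / 228.02 × 0.85 ≈ 26.7 mL/min
|51.6 − 26.7| = 24.9 mL/min

25 mL/min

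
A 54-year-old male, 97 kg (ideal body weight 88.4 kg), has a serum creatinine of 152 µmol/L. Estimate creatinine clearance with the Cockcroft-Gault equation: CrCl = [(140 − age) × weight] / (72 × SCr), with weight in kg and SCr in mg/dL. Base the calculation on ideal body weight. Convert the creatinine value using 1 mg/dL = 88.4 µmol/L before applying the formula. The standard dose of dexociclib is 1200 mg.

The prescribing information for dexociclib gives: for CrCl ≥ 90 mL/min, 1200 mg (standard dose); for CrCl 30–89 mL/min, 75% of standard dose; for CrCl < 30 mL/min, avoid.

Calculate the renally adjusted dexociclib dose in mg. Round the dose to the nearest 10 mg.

SCr = 152 / 88.4 = 1.719 mg/dL
CrCl = (140 − 54) × 88.4 / (72 × 1.719) = 7602.4 / 123.77 ≈ 61.4 mL/min
CrCl ≈ 61 mL/min → bracket 30–89 mL/min.
75% of 1200 mg = 900 mg

900 mg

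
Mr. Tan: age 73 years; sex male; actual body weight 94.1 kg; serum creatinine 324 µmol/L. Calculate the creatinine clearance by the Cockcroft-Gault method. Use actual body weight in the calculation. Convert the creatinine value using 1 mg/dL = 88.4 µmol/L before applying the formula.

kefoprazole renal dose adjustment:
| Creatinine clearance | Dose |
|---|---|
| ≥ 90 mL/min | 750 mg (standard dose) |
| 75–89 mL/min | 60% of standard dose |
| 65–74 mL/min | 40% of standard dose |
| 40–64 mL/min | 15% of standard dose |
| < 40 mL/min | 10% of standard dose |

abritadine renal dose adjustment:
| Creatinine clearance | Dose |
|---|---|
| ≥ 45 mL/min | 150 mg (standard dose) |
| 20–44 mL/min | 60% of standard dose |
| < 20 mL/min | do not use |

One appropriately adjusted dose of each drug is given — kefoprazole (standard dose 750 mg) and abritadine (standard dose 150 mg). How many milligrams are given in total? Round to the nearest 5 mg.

165 mg

SCr = 324 / 88.4 = 3.665 mg/dL
CrCl = (140 − 73) × 94.1 / (72 × 3.665) = 6304.7 / 263.88 ≈ 23.9 mL/min
CrCl ≈ 24 mL/min.
kefoprazole: < 40 mL/min → 10% of 750 mg = 75 mg.
abritadine: 20–44 mL/min → 60% of 150 mg = 90 mg.
Total = 75 + 90 = 165 mg.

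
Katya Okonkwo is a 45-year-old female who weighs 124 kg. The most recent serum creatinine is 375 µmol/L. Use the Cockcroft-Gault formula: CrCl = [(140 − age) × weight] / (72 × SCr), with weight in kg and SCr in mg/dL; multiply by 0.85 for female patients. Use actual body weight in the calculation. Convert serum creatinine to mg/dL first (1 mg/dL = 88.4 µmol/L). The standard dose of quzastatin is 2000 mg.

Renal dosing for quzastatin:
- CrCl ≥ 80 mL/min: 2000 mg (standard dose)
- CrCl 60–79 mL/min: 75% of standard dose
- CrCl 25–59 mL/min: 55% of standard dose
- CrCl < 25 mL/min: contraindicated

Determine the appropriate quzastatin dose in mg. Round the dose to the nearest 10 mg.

1100 mg

SCr = 375 / 88.4 = 4.242 mg/dL
CrCl = (140 − 45) × 124 / (72 × 4.242) × 0.85 = 11780.0 / 305.42 × 0.85 ≈ 32.8 mL/min
CrCl ≈ 33 mL/min → bracket 25–59 mL/min.
55% of 2000 mg = 1100 mg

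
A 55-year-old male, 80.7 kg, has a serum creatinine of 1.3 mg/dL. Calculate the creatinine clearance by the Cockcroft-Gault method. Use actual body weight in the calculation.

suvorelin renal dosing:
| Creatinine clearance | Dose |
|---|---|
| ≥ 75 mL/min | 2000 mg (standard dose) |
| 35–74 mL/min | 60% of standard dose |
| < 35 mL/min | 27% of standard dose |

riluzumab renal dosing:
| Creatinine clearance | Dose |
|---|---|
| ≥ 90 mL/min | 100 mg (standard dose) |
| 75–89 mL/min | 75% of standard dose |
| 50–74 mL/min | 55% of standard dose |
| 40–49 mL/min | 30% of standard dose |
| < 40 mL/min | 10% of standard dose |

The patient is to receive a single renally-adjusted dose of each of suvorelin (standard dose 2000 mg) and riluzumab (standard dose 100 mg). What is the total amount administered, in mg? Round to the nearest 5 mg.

1255 mg

CrCl = (140 − 55) × 80.7 / (72 × 1.3) = 6859.5 / 93.60 ≈ 73.3 mL/min
CrCl ≈ 73 mL/min.
suvorelin: 35–74 mL/min → 60% of 2000 mg = 1200 mg.
riluzumab: 50–74 mL/min → 55% of 100 mg = 55 mg.
Total = 1200 + 55 = 1255 mg.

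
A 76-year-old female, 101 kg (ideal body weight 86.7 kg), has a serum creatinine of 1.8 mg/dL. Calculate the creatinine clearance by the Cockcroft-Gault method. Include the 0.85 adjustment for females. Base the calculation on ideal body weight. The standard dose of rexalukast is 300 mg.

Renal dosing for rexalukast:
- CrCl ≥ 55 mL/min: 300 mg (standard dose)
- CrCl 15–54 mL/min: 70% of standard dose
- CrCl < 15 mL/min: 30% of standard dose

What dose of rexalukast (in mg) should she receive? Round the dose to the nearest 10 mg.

CrCl = (140 − 76) × 86.7 / (72 × 1.8) × 0.85 = 5548.8 / 129.60 × 0.85 ≈ 36.4 mL/min
CrCl ≈ 36 mL/min → bracket 15–54 mL/min.
70% of 300 mg = 210 mg

210 mg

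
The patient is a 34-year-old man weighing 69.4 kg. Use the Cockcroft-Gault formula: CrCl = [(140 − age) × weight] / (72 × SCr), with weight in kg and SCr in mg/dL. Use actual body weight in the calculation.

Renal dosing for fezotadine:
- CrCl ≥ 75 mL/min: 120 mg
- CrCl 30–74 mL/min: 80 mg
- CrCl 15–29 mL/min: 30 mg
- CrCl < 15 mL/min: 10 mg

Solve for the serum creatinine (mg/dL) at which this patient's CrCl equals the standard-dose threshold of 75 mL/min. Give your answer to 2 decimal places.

1.36 mg/dL

Standard dose requires CrCl ≥ 75 mL/min.
Set (140 − 34) × 69.4 / (72 × SCr) = 75
SCr = (140 − 34) × 69.4 / (72 × 75) = 1.362 mg/dL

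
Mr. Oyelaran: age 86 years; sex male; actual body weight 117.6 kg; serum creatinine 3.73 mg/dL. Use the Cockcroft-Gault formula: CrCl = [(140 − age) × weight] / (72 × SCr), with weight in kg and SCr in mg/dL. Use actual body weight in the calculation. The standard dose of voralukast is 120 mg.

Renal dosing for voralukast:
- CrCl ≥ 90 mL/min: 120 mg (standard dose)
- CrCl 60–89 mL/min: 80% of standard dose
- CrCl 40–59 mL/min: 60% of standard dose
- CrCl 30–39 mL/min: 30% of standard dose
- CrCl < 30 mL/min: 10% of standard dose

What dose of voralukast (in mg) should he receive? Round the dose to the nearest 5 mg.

10 mg

CrCl = (140 − 86) × 117.6 / (72 × 3.73) = 6350.4 / 268.56 ≈ 23.6 mL/min
CrCl ≈ 24 mL/min → bracket < 30 mL/min.
10% of 120 mg = 12 mg → 10 mg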